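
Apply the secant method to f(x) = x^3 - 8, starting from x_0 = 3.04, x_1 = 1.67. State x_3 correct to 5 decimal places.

2.02620

Secant update: x_(k+1) = x_k − f(x_k)·(x_k − x_(k-1))/(f(x_k) − f(x_(k-1))).
f(x_0) = 20.094464, f(x_1) = -3.342537
x_2 = 1.670000 - (-3.342537)·(1.670000 - 3.040000)/(-3.342537 - (20.094464)) = 1.865387; f(x_2) = -1.509076
x_3 = 1.865387 - (-1.509076)·(1.865387 - 1.670000)/(-1.509076 - (-3.342537)) = 2.026204; f(x_3) = 0.318590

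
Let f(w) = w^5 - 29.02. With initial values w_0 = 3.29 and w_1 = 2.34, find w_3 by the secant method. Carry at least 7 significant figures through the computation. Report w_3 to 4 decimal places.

2.0349

f(w_0) = 356.440153, f(w_1) = 41.138337
w_2 = 2.340000 - (41.138337)·(2.340000 - 3.290000)/(41.138337 - (356.440153)) = 2.216051; f(w_2) = 24.423946
w_3 = 2.216051 - (24.423946)·(2.216051 - 2.340000)/(24.423946 - (41.138337)) = 2.034930; f(w_3) = 5.873695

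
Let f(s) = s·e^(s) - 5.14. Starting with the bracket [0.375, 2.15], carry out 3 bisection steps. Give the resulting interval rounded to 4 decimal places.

f(0.375000) = -4.594378, f(2.150000) = 13.317446 (opposite signs)
step 1: m = 1.262500, f(m) = -0.678014 < 0 → root in [1.262500, 2.150000]
step 2: m = 1.706250, f(m) = 4.258480 > 0 → root in [1.262500, 1.706250]
step 3: m = 1.484375, f(m) = 1.409370 > 0 → root in [1.262500, 1.484375]

[1.2625, 1.4844]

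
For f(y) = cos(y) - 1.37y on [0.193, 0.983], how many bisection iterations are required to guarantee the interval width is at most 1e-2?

Initial width b − a = 0.983 − 0.193 = 0.790000.
After n steps the width is (b−a)/2^n; need (b−a)/2^n ≤ 1e-2.
So n ≥ log₂(0.790000/1e-2) = log₂(79.0000) ≈ 6.3038.
Hence n = 7.

7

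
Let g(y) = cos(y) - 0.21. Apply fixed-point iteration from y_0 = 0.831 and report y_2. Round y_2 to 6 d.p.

y_1 = g(0.831000) = 0.464137
y_2 = g(0.464137) = 0.684208

0.684208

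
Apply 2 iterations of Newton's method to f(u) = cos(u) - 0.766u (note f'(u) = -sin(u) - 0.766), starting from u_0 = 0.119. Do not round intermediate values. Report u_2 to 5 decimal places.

0.86780

Newton update: u ← u − f(u)/f'(u).
u_0 = 0.119000: f = 0.901774, f' = -0.884719 → u_1 = 0.119000 - (0.901774)/(-0.884719) = 1.138277
u_1 = 1.138277: f = -0.452760, f' = -1.673913 → u_2 = 1.138277 - (-0.452760)/(-1.673913) = 0.867796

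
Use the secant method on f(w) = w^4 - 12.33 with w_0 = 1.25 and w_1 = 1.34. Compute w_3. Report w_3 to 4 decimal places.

f(w_0) = -9.888594, f(w_1) = -9.105821
w_2 = 1.340000 - (-9.105821)·(1.340000 - 1.250000)/(-9.105821 - (-9.888594)) = 2.386949; f(w_2) = 20.131820
w_3 = 2.386949 - (20.131820)·(2.386949 - 1.340000)/(20.131820 - (-9.105821)) = 1.666064; f(w_3) = -4.625110

1.6661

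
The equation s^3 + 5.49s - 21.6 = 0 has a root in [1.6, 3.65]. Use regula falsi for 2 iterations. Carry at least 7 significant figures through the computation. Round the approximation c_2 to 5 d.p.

False-position update: c = (a·f(b) − b·f(a))/(f(b) − f(a)); replace the endpoint whose sign matches f(c).
f(1.600000) = -8.720000, f(3.650000) = 47.065625
step 1: c = 1.920441, f(c) = -3.974013 < 0 → new bracket [1.920441, 3.650000]
step 2: c = 2.055107, f(c) = -1.637796 < 0 → new bracket [2.055107, 3.650000]

2.05511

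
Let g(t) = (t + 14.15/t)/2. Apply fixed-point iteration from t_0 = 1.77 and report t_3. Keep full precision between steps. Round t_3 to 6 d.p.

t_1 = g(1.770000) = 4.882175
t_2 = g(4.882175) = 3.890237
t_3 = g(3.890237) = 3.763774

3.763774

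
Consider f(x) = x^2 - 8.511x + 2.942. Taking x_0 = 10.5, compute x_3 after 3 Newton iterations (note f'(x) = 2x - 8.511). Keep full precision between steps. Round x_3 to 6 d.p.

Newton update: x ← x − f(x)/f'(x).
x_0 = 10.500000: f = 23.826500, f' = 12.489000 → x_1 = 10.500000 - (23.826500)/(12.489000) = 8.592201
x_1 = 8.592201: f = 3.639697, f' = 8.673402 → x_2 = 8.592201 - (3.639697)/(8.673402) = 8.172562
x_2 = 8.172562: f = 0.176097, f' = 7.834125 → x_3 = 8.172562 - (0.176097)/(7.834125) = 8.150084

8.150084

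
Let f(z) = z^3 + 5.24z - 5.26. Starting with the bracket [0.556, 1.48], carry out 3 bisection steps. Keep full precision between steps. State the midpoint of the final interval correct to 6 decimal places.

0.844750

f(0.556000) = -2.174680, f(1.480000) = 5.736992 (opposite signs)
step 1: m = 1.018000, f(m) = 1.129298 > 0 → root in [0.556000, 1.018000]
step 2: m = 0.787000, f(m) = -0.648677 < 0 → root in [0.787000, 1.018000]
step 3: m = 0.902500, f(m) = 0.204192 > 0 → root in [0.787000, 0.902500]
Midpoint of [0.787000, 0.902500] = 0.844750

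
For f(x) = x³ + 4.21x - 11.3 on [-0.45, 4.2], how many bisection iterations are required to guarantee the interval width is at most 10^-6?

Initial width b − a = 4.2 − -0.45 = 4.650000.
After n steps the width is (b−a)/2^n; need (b−a)/2^n ≤ 10^-6.
So n ≥ log₂(4.650000/10^-6) = log₂(4650000.0000) ≈ 22.1488.
Hence n = 23.

23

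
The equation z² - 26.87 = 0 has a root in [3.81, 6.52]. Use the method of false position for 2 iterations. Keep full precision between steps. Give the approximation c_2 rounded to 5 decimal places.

5.16302

f(3.810000) = -12.353900, f(6.520000) = 15.640400
step 1: c = 5.005924, f(c) = -1.810720 < 0 → new bracket [5.005924, 6.520000]
step 2: c = 5.163024, f(c) = -0.213181 < 0 → new bracket [5.163024, 6.520000]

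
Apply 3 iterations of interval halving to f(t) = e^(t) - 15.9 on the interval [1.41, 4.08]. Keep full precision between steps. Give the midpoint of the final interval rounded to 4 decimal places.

f(1.410000) = -11.804045, f(4.080000) = 43.245470 (opposite signs)
step 1: m = 2.745000, f(m) = -0.335386 < 0 → root in [2.745000, 4.080000]
step 2: m = 3.412500, f(m) = 14.441002 > 0 → root in [2.745000, 3.412500]
step 3: m = 3.078750, f(m) = 5.831221 > 0 → root in [2.745000, 3.078750]
Midpoint of [2.745000, 3.078750] = 2.911875

2.9119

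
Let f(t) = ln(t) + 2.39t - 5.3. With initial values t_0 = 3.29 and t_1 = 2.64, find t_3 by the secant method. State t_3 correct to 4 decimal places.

1.9409

Secant update: t_(k+1) = t_k − f(t_k)·(t_k − t_(k-1))/(f(t_k) − f(t_(k-1))).
f(t_0) = 3.753988, f(t_1) = 1.980379
t_2 = 2.640000 - (1.980379)·(2.640000 - 3.290000)/(1.980379 - (3.753988)) = 1.914222; f(t_2) = -0.075698
t_3 = 1.914222 - (-0.075698)·(1.914222 - 2.640000)/(-0.075698 - (1.980379)) = 1.940943; f(t_3) = 0.002027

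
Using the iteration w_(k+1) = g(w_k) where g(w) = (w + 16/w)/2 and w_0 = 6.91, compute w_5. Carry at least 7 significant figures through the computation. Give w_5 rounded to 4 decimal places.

4.0000

w_1 = g(6.910000) = 4.612742
w_2 = g(4.612742) = 4.040697
w_3 = g(4.040697) = 4.000205
w_4 = g(4.000205) = 4.000000
w_5 = g(4.000000) = 4.000000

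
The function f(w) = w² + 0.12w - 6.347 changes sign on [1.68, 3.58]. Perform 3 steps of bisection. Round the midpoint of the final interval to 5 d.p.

2.51125

f(1.680000) = -3.323000, f(3.580000) = 6.899000 (opposite signs)
step 1: m = 2.630000, f(m) = 0.885500 > 0 → root in [1.680000, 2.630000]
step 2: m = 2.155000, f(m) = -1.444375 < 0 → root in [2.155000, 2.630000]
step 3: m = 2.392500, f(m) = -0.335844 < 0 → root in [2.392500, 2.630000]
Midpoint of [2.392500, 2.630000] = 2.511250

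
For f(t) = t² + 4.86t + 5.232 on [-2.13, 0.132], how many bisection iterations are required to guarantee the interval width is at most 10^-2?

Initial width b − a = 0.132 − -2.13 = 2.262000.
After n steps the width is (b−a)/2^n; need (b−a)/2^n ≤ 10^-2.
So n ≥ log₂(2.262000/10^-2) = log₂(226.2000) ≈ 7.8215.
Hence n = 8.

8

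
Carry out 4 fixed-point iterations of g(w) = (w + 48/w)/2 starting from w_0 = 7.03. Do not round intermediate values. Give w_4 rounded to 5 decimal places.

6.92820

w_1 = g(7.030000) = 6.928940
w_2 = g(6.928940) = 6.928203
w_3 = g(6.928203) = 6.928203
w_4 = g(6.928203) = 6.928203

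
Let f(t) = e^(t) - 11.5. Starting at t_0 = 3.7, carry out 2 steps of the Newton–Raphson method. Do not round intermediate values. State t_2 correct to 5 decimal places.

Newton update: t ← t − f(t)/f'(t).
f'(t) = e^(t)
t_0 = 3.700000: f = 28.947304, f' = 40.447304 → t_1 = 3.700000 - (28.947304)/(40.447304) = 2.984321
t_1 = 2.984321: f = 8.273063, f' = 19.773063 → t_2 = 2.984321 - (8.273063)/(19.773063) = 2.565920

2.56592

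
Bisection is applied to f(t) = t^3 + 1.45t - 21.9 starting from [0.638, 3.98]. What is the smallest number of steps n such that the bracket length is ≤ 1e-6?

22

Initial width b − a = 3.98 − 0.638 = 3.342000.
After n steps the width is (b−a)/2^n; need (b−a)/2^n ≤ 1e-6.
So n ≥ log₂(3.342000/1e-6) = log₂(3342000.0000) ≈ 21.6723.
Hence n = 22.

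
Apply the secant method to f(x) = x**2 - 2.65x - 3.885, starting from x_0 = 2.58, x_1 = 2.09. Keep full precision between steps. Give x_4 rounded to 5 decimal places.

f(x_0) = -4.065600, f(x_1) = -5.055400
x_2 = 2.090000 - (-5.055400)·(2.090000 - 2.580000)/(-5.055400 - (-4.065600)) = 4.592673; f(x_2) = 5.037064
x_3 = 4.592673 - (5.037064)·(4.592673 - 2.090000)/(5.037064 - (-5.055400)) = 3.343610; f(x_3) = -1.565838
x_4 = 3.343610 - (-1.565838)·(3.343610 - 4.592673)/(-1.565838 - (5.037064)) = 3.639818; f(x_4) = -0.282243

3.63982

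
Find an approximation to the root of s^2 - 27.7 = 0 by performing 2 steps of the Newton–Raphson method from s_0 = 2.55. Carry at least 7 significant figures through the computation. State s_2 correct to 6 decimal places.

f'(s) = 2s
s_0 = 2.550000: f = -21.197500, f' = 5.100000 → s_1 = 2.550000 - (-21.197500)/(5.100000) = 6.706373
s_1 = 6.706373: f = 17.275433, f' = 13.412745 → s_2 = 6.706373 - (17.275433)/(13.412745) = 5.418386

5.418386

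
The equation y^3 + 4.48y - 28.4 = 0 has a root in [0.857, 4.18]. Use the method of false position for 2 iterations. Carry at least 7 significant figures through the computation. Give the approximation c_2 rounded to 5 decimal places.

2.22854

False-position update: c = (a·f(b) − b·f(a))/(f(b) − f(a)); replace the endpoint whose sign matches f(c).
f(0.857000) = -23.931217, f(4.180000) = 63.361032
step 1: c = 1.768002, f(c) = -14.952872 < 0 → new bracket [1.768002, 4.180000]
step 2: c = 2.228537, f(c) = -7.348394 < 0 → new bracket [2.228537, 4.180000]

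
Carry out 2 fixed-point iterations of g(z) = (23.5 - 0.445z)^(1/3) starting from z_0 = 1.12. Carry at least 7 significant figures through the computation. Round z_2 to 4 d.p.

z_1 = g(1.120000) = 2.843933
z_2 = g(2.843933) = 2.811958

2.8120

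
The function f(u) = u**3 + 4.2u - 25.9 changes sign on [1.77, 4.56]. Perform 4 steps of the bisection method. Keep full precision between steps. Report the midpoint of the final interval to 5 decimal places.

f(1.770000) = -12.920767, f(4.560000) = 88.070816 (opposite signs)
step 1: m = 3.165000, f(m) = 19.097517 > 0 → root in [1.770000, 3.165000]
step 2: m = 2.467500, f(m) = -0.512987 < 0 → root in [2.467500, 3.165000]
step 3: m = 2.816250, f(m) = 8.264672 > 0 → root in [2.467500, 2.816250]
step 4: m = 2.641875, f(m) = 3.634851 > 0 → root in [2.467500, 2.641875]
Midpoint of [2.467500, 2.641875] = 2.554688

2.55469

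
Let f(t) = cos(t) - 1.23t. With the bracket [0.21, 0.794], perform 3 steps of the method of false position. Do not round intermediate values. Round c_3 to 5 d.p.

0.64812

False-position update: c = (a·f(b) − b·f(a))/(f(b) − f(a)); replace the endpoint whose sign matches f(c).
f(0.210000) = 0.719731, f(0.794000) = -0.275622
step 1: c = 0.632285, f(c) = 0.028968 > 0 → new bracket [0.632285, 0.794000]
step 2: c = 0.647665, f(c) = 0.000866 > 0 → new bracket [0.647665, 0.794000]
step 3: c = 0.648124, f(c) = 0.000026 > 0 → new bracket [0.648124, 0.794000]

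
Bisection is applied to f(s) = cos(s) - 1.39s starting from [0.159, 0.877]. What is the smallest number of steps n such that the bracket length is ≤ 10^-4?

Initial width b − a = 0.877 − 0.159 = 0.718000.
After n steps the width is (b−a)/2^n; need (b−a)/2^n ≤ 10^-4.
So n ≥ log₂(0.718000/10^-4) = log₂(7180.0000) ≈ 12.8098.
Hence n = 13.

13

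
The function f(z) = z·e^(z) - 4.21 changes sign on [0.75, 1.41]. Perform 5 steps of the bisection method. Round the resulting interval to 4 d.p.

[1.2244, 1.2450]

f(0.750000) = -2.622250, f(1.410000) = 1.565297 (opposite signs)
step 1: m = 1.080000, f(m) = -1.029746 < 0 → root in [1.080000, 1.410000]
step 2: m = 1.245000, f(m) = 0.113804 > 0 → root in [1.080000, 1.245000]
step 3: m = 1.162500, f(m) = -0.492420 < 0 → root in [1.162500, 1.245000]
step 4: m = 1.203750, f(m) = -0.198394 < 0 → root in [1.203750, 1.245000]
step 5: m = 1.224375, f(m) = -0.044628 < 0 → root in [1.224375, 1.245000]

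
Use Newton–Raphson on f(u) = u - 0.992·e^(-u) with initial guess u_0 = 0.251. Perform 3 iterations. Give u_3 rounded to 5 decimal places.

f'(u) = 1 + 0.992·e^(-u)
u_0 = 0.251000: f = -0.520798, f' = 1.771798 → u_1 = 0.251000 - (-0.520798)/(1.771798) = 0.544938
u_1 = 0.544938: f = -0.030301, f' = 1.575239 → u_2 = 0.544938 - (-0.030301)/(1.575239) = 0.564174
u_2 = 0.564174: f = -0.000106, f' = 1.564279 → u_3 = 0.564174 - (-0.000106)/(1.564279) = 0.564241

0.56424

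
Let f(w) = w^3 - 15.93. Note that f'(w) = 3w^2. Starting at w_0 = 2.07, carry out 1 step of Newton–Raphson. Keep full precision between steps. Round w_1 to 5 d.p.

2.61924

Newton update: w ← w − f(w)/f'(w).
w_0 = 2.070000: f = -7.060257, f' = 12.854700 → w_1 = 2.070000 - (-7.060257)/(12.854700) = 2.619235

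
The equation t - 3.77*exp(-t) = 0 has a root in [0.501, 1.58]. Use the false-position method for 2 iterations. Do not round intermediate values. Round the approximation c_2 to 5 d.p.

1.18391

f(0.501000) = -1.783335, f(1.580000) = 0.803474
step 1: c = 1.244858, f(c) = 0.159167 > 0 → new bracket [0.501000, 1.244858]
step 2: c = 1.183907, f(c) = 0.029983 > 0 → new bracket [0.501000, 1.183907]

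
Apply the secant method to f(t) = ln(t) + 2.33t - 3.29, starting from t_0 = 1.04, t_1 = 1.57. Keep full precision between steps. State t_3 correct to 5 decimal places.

1.29940

f(t_0) = -0.827579, f(t_1) = 0.819176
t_2 = 1.570000 - (0.819176)·(1.570000 - 1.040000)/(0.819176 - (-0.827579)) = 1.306352; f(t_2) = 0.021040
t_3 = 1.306352 - (0.021040)·(1.306352 - 1.570000)/(0.021040 - (0.819176)) = 1.299402; f(t_3) = -0.000488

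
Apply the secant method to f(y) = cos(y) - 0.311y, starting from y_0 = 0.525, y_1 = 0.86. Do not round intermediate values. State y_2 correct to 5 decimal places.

Secant update: y_(k+1) = y_k − f(y_k)·(y_k − y_(k-1))/(f(y_k) − f(y_(k-1))).
f(y_0) = 0.702049, f(y_1) = 0.384977
y_2 = 0.860000 - (0.384977)·(0.860000 - 0.525000)/(0.384977 - (0.702049)) = 1.266746; f(y_2) = -0.094570

1.26675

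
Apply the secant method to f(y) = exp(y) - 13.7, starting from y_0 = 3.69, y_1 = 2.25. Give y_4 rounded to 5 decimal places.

2.61446

Secant update: y_(k+1) = y_k − f(y_k)·(y_k − y_(k-1))/(f(y_k) − f(y_(k-1))).
f(y_0) = 26.344847, f(y_1) = -4.212264
y_2 = 2.250000 - (-4.212264)·(2.250000 - 3.690000)/(-4.212264 - (26.344847)) = 2.448502; f(y_2) = -2.128995
y_3 = 2.448502 - (-2.128995)·(2.448502 - 2.250000)/(-2.128995 - (-4.212264)) = 2.651362; f(y_3) = 0.473326
y_4 = 2.651362 - (0.473326)·(2.651362 - 2.448502)/(0.473326 - (-2.128995)) = 2.614464; f(y_4) = -0.040101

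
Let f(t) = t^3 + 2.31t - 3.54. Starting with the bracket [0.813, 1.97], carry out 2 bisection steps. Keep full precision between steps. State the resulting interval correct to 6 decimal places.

f(0.813000) = -1.124602, f(1.970000) = 8.656073 (opposite signs)
step 1: m = 1.391500, f(m) = 2.368688 > 0 → root in [0.813000, 1.391500]
step 2: m = 1.102250, f(m) = 0.345382 > 0 → root in [0.813000, 1.102250]

[0.813000, 1.102250]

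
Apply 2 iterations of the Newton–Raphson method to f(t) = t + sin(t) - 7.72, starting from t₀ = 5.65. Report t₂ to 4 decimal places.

Newton update: t ← t − f(t)/f'(t).
f'(t) = 1 + cos(t)
t_0 = 5.650000: f = -2.661716, f' = 1.806147 → t_1 = 5.650000 - (-2.661716)/(1.806147) = 7.123698
t_1 = 7.123698: f = 0.148684, f' = 1.667081 → t_2 = 7.123698 - (0.148684)/(1.667081) = 7.034510

7.0345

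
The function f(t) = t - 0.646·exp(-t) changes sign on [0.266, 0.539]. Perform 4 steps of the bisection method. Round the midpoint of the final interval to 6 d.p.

0.428094

f(0.266000) = -0.229120, f(0.539000) = 0.162168 (opposite signs)
step 1: m = 0.402500, f(m) = -0.029446 < 0 → root in [0.402500, 0.539000]
step 2: m = 0.470750, f(m) = 0.067301 > 0 → root in [0.402500, 0.470750]
step 3: m = 0.436625, f(m) = 0.019171 > 0 → root in [0.402500, 0.436625]
step 4: m = 0.419563, f(m) = -0.005075 < 0 → root in [0.419563, 0.436625]
Midpoint of [0.419563, 0.436625] = 0.428094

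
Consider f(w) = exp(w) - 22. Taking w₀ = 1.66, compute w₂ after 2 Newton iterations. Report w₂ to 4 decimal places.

f'(w) = exp(w)
w_0 = 1.660000: f = -16.740689, f' = 5.259311 → w_1 = 1.660000 - (-16.740689)/(5.259311) = 4.843058
w_1 = 4.843058: f = 104.856631, f' = 126.856631 → w_2 = 4.843058 - (104.856631)/(126.856631) = 4.016482

4.0165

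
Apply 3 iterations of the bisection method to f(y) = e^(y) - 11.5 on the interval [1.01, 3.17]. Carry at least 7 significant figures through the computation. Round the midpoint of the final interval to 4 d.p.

f(1.010000) = -8.754399, f(3.170000) = 12.307484 (opposite signs)
step 1: m = 2.090000, f(m) = -3.415085 < 0 → root in [2.090000, 3.170000]
step 2: m = 2.630000, f(m) = 2.373770 > 0 → root in [2.090000, 2.630000]
step 3: m = 2.360000, f(m) = -0.909049 < 0 → root in [2.360000, 2.630000]
Midpoint of [2.360000, 2.630000] = 2.495000

2.4950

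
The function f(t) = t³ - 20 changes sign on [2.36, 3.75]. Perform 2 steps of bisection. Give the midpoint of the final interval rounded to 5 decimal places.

f(2.360000) = -6.855744, f(3.750000) = 32.734375 (opposite signs)
step 1: m = 3.055000, f(m) = 8.512391 > 0 → root in [2.360000, 3.055000]
step 2: m = 2.707500, f(m) = -0.152519 < 0 → root in [2.707500, 3.055000]
Midpoint of [2.707500, 3.055000] = 2.881250

2.88125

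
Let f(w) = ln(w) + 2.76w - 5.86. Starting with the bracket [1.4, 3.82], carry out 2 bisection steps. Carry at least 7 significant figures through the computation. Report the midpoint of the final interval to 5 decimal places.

f(1.400000) = -1.659528, f(3.820000) = 6.023450 (opposite signs)
step 1: m = 2.610000, f(m) = 2.302950 > 0 → root in [1.400000, 2.610000]
step 2: m = 2.005000, f(m) = 0.369444 > 0 → root in [1.400000, 2.005000]
Midpoint of [1.400000, 2.005000] = 1.702500

1.70250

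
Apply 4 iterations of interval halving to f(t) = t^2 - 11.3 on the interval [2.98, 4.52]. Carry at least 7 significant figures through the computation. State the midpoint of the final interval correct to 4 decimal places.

3.3169

f(2.980000) = -2.419600, f(4.520000) = 9.130400 (opposite signs)
step 1: m = 3.750000, f(m) = 2.762500 > 0 → root in [2.980000, 3.750000]
step 2: m = 3.365000, f(m) = 0.023225 > 0 → root in [2.980000, 3.365000]
step 3: m = 3.172500, f(m) = -1.235244 < 0 → root in [3.172500, 3.365000]
step 4: m = 3.268750, f(m) = -0.615273 < 0 → root in [3.268750, 3.365000]
Midpoint of [3.268750, 3.365000] = 3.316875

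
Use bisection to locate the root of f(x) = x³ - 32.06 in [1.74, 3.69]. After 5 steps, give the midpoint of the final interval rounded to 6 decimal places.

f(1.740000) = -26.791976, f(3.690000) = 18.183409 (opposite signs)
step 1: m = 2.715000, f(m) = -12.047124 < 0 → root in [2.715000, 3.690000]
step 2: m = 3.202500, f(m) = 0.784860 > 0 → root in [2.715000, 3.202500]
step 3: m = 2.958750, f(m) = -6.158506 < 0 → root in [2.958750, 3.202500]
step 4: m = 3.080625, f(m) = -2.824097 < 0 → root in [3.080625, 3.202500]
step 5: m = 3.141562, f(m) = -1.054616 < 0 → root in [3.141562, 3.202500]
Midpoint of [3.141562, 3.202500] = 3.172031

3.172031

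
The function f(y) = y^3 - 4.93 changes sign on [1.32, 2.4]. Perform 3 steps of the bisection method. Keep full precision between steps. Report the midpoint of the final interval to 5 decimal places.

f(1.320000) = -2.630032, f(2.400000) = 8.894000 (opposite signs)
step 1: m = 1.860000, f(m) = 1.504856 > 0 → root in [1.320000, 1.860000]
step 2: m = 1.590000, f(m) = -0.910321 < 0 → root in [1.590000, 1.860000]
step 3: m = 1.725000, f(m) = 0.202953 > 0 → root in [1.590000, 1.725000]
Midpoint of [1.590000, 1.725000] = 1.657500

1.65750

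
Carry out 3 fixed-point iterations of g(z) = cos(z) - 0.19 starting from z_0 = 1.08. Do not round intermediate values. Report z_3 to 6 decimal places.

z_1 = g(1.080000) = 0.281328
z_2 = g(0.281328) = 0.770687
z_3 = g(0.770687) = 0.527432

0.527432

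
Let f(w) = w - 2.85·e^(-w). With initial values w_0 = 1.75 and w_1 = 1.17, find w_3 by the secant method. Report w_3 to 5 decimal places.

1.02470

f(w_0) = 1.254744, f(w_1) = 0.285454
w_2 = 1.170000 - (0.285454)·(1.170000 - 1.750000)/(0.285454 - (1.254744)) = 0.999191; f(w_2) = -0.050114
w_3 = 0.999191 - (-0.050114)·(0.999191 - 1.170000)/(-0.050114 - (0.285454)) = 1.024700; f(w_3) = 0.001823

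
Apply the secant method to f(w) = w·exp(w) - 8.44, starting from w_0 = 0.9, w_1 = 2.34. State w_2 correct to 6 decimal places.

f(w_0) = -6.226357, f(w_1) = 15.852094
w_2 = 2.340000 - (15.852094)·(2.340000 - 0.900000)/(15.852094 - (-6.226357)) = 1.306095; f(w_2) = -3.618249

1.306095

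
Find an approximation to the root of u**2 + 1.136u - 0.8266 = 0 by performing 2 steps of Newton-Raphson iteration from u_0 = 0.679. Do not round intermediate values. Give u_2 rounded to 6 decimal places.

0.504088

Newton update: u ← u − f(u)/f'(u).
f'(u) = 2u + 1.136
u_0 = 0.679000: f = 0.405785, f' = 2.494000 → u_1 = 0.679000 - (0.405785)/(2.494000) = 0.516296
u_1 = 0.516296: f = 0.026473, f' = 2.168591 → u_2 = 0.516296 - (0.026473)/(2.168591) = 0.504088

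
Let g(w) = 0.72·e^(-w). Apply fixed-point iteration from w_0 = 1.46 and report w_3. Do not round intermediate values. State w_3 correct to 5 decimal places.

w_1 = g(1.460000) = 0.167210
w_2 = g(0.167210) = 0.609136
w_3 = g(0.609136) = 0.391551

0.39155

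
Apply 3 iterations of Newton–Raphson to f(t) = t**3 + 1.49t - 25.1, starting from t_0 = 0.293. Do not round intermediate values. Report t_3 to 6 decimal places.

6.463722

Newton update: t ← t − f(t)/f'(t).
f'(t) = 3t**2 + 1.49
t_0 = 0.293000: f = -24.638276, f' = 1.747547 → t_1 = 0.293000 - (-24.638276)/(1.747547) = 14.391777
t_1 = 14.391777: f = 2977.215587, f' = 622.859775 → t_2 = 14.391777 - (2977.215587)/(622.859775) = 9.611864
t_2 = 9.611864: f = 877.241995, f' = 278.653810 → t_3 = 9.611864 - (877.241995)/(278.653810) = 6.463722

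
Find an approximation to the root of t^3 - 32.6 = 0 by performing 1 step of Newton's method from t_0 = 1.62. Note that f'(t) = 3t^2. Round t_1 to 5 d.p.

5.22063

t_0 = 1.620000: f = -28.348472, f' = 7.873200 → t_1 = 1.620000 - (-28.348472)/(7.873200) = 5.220629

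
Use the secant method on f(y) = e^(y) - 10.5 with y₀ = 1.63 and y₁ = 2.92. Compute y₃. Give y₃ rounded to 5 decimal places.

2.29758

f(y_0) = -5.396125, f(y_1) = 8.041287
y_2 = 2.920000 - (8.041287)·(2.920000 - 1.630000)/(8.041287 - (-5.396125)) = 2.148031; f(y_2) = -1.932025
y_3 = 2.148031 - (-1.932025)·(2.148031 - 2.920000)/(-1.932025 - (8.041287)) = 2.297577; f(y_3) = -0.549958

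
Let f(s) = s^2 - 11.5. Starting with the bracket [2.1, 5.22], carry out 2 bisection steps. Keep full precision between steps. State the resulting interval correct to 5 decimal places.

f(2.100000) = -7.090000, f(5.220000) = 15.748400 (opposite signs)
step 1: m = 3.660000, f(m) = 1.895600 > 0 → root in [2.100000, 3.660000]
step 2: m = 2.880000, f(m) = -3.205600 < 0 → root in [2.880000, 3.660000]

[2.88000, 3.66000]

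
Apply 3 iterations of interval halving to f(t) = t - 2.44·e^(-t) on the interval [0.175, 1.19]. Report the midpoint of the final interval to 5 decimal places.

0.99969

f(0.175000) = -1.873275, f(1.190000) = 0.447700 (opposite signs)
step 1: m = 0.682500, f(m) = -0.550559 < 0 → root in [0.682500, 1.190000]
step 2: m = 0.936250, f(m) = -0.020463 < 0 → root in [0.936250, 1.190000]
step 3: m = 1.063125, f(m) = 0.220410 > 0 → root in [0.936250, 1.063125]
Midpoint of [0.936250, 1.063125] = 0.999687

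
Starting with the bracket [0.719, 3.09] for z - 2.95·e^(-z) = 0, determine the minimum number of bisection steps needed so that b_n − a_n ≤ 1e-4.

Initial width b − a = 3.09 − 0.719 = 2.371000.
After n steps the width is (b−a)/2^n; need (b−a)/2^n ≤ 1e-4.
So n ≥ log₂(2.371000/1e-4) = log₂(23710.0000) ≈ 14.5332.
Hence n = 15.

15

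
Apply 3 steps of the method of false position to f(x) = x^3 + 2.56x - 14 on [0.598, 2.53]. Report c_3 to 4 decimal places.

2.0486

f(0.598000) = -12.255273, f(2.530000) = 8.671077
step 1: c = 1.729453, f(c) = -4.399790 < 0 → new bracket [1.729453, 2.530000]
step 2: c = 1.998926, f(c) = -0.895636 < 0 → new bracket [1.998926, 2.530000]
step 3: c = 2.048645, f(c) = -0.157418 < 0 → new bracket [2.048645, 2.530000]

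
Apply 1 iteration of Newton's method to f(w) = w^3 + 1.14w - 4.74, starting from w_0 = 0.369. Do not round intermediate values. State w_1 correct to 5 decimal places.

f'(w) = 3w^2 + 1.14
w_0 = 0.369000: f = -4.269097, f' = 1.548483 → w_1 = 0.369000 - (-4.269097)/(1.548483) = 3.125954

3.12595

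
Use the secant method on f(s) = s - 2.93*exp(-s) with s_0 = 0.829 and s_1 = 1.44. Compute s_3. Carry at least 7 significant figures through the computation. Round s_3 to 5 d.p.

1.03577

f(s_0) = -0.449903, f(s_1) = 0.745802
s_2 = 1.440000 - (0.745802)·(1.440000 - 0.829000)/(0.745802 - (-0.449903)) = 1.058898; f(s_2) = 0.042664
s_3 = 1.058898 - (0.042664)·(1.058898 - 1.440000)/(0.042664 - (0.745802)) = 1.035774; f(s_3) = -0.004233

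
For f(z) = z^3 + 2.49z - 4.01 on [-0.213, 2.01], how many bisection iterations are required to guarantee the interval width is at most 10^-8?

Initial width b − a = 2.01 − -0.213 = 2.223000.
After n steps the width is (b−a)/2^n; need (b−a)/2^n ≤ 10^-8.
So n ≥ log₂(2.223000/10^-8) = log₂(222300000.0000) ≈ 27.7279.
Hence n = 28.

28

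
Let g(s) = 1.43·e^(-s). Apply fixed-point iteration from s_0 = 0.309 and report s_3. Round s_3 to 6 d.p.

0.866930

s_1 = g(0.309000) = 1.049879
s_2 = g(1.049879) = 0.500472
s_3 = g(0.500472) = 0.866930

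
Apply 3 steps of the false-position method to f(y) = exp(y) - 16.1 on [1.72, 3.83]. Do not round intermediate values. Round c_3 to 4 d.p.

2.6742

f(1.720000) = -10.515472, f(3.830000) = 29.962538
step 1: c = 2.268141, f(c) = -6.438579 < 0 → new bracket [2.268141, 3.830000]
step 2: c = 2.544400, f(c) = -3.364413 < 0 → new bracket [2.544400, 3.830000]
step 3: c = 2.674184, f(c) = -1.599491 < 0 → new bracket [2.674184, 3.830000]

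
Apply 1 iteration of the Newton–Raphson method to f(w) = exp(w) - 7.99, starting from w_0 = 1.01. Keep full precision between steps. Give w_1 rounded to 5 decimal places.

f'(w) = exp(w)
w_0 = 1.010000: f = -5.244399, f' = 2.745601 → w_1 = 1.010000 - (-5.244399)/(2.745601) = 2.920110

2.92011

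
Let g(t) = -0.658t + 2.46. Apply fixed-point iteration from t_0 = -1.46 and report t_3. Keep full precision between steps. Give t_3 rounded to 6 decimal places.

t_1 = g(-1.460000) = 3.420680
t_2 = g(3.420680) = 0.209193
t_3 = g(0.209193) = 2.322351

2.322351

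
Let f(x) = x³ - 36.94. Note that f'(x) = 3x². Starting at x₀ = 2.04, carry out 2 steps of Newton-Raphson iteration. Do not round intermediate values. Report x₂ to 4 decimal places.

x_0 = 2.040000: f = -28.450336, f' = 12.484800 → x_1 = 2.040000 - (-28.450336)/(12.484800) = 4.318798
x_1 = 4.318798: f = 43.614284, f' = 55.956046 → x_2 = 4.318798 - (43.614284)/(55.956046) = 3.539360

3.5394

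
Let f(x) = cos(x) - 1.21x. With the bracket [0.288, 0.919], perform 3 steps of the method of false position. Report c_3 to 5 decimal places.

0.65522

f(0.288000) = 0.610334, f(0.919000) = -0.505375
step 1: c = 0.633180, f(c) = 0.040001 > 0 → new bracket [0.633180, 0.919000]
step 2: c = 0.654144, f(c) = 0.002054 > 0 → new bracket [0.654144, 0.919000]
step 3: c = 0.655217, f(c) = 0.000104 > 0 → new bracket [0.655217, 0.919000]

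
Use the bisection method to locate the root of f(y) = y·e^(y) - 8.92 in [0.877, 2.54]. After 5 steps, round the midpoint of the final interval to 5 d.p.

1.68252

f(0.877000) = -6.811975, f(2.540000) = 23.286364 (opposite signs)
step 1: m = 1.708500, f(m) = 0.512072 > 0 → root in [0.877000, 1.708500]
step 2: m = 1.292750, f(m) = -4.210783 < 0 → root in [1.292750, 1.708500]
step 3: m = 1.500625, f(m) = -2.190461 < 0 → root in [1.500625, 1.708500]
step 4: m = 1.604562, f(m) = -0.936207 < 0 → root in [1.604562, 1.708500]
step 5: m = 1.656531, f(m) = -0.237955 < 0 → root in [1.656531, 1.708500]
Midpoint of [1.656531, 1.708500] = 1.682516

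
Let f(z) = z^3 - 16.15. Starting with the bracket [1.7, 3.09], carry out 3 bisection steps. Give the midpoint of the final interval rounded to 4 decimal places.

2.4819

f(1.700000) = -11.237000, f(3.090000) = 13.353629 (opposite signs)
step 1: m = 2.395000, f(m) = -2.412220 < 0 → root in [2.395000, 3.090000]
step 2: m = 2.742500, f(m) = 4.477182 > 0 → root in [2.395000, 2.742500]
step 3: m = 2.568750, f(m) = 0.799837 > 0 → root in [2.395000, 2.568750]
Midpoint of [2.395000, 2.568750] = 2.481875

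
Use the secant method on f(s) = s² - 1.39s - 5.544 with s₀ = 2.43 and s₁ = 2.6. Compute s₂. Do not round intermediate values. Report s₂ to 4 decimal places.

f(s_0) = -3.016800, f(s_1) = -2.398000
s_2 = 2.600000 - (-2.398000)·(2.600000 - 2.430000)/(-2.398000 - (-3.016800)) = 3.258791; f(s_2) = 0.546000

3.2588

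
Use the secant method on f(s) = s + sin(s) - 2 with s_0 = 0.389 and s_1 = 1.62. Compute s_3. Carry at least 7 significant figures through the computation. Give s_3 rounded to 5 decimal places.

f(s_0) = -1.231737, f(s_1) = 0.618790
s_2 = 1.620000 - (0.618790)·(1.620000 - 0.389000)/(0.618790 - (-1.231737)) = 1.208371; f(s_2) = 0.143411
s_3 = 1.208371 - (0.143411)·(1.208371 - 1.620000)/(0.143411 - (0.618790)) = 1.084192; f(s_3) = -0.031882

1.08419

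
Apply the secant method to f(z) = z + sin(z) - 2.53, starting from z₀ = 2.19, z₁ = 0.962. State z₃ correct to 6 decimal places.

f(z_0) = 0.474341, f(z_1) = -0.747663
z_2 = 0.962000 - (-0.747663)·(0.962000 - 2.190000)/(-0.747663 - (0.474341)) = 1.713332; f(z_2) = 0.173191
z_3 = 1.713332 - (0.173191)·(1.713332 - 0.962000)/(0.173191 - (-0.747663)) = 1.572024; f(z_3) = 0.042023

1.572024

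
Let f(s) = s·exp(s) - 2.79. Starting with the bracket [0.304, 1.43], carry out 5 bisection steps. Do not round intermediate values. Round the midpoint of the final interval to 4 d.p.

f(0.304000) = -2.377998, f(1.430000) = 3.185540 (opposite signs)
step 1: m = 0.867000, f(m) = -0.726747 < 0 → root in [0.867000, 1.430000]
step 2: m = 1.148500, f(m) = 0.831748 > 0 → root in [0.867000, 1.148500]
step 3: m = 1.007750, f(m) = -0.029339 < 0 → root in [1.007750, 1.148500]
step 4: m = 1.078125, f(m) = 0.378786 > 0 → root in [1.007750, 1.078125]
step 5: m = 1.042937, f(m) = 0.169377 > 0 → root in [1.007750, 1.042937]
Midpoint of [1.007750, 1.042937] = 1.025344

1.0253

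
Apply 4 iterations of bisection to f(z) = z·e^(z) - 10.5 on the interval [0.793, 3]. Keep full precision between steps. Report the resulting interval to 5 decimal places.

[1.75856, 1.89650]

f(0.793000) = -8.747457, f(3.000000) = 49.756611 (opposite signs)
step 1: m = 1.896500, f(m) = 2.135497 > 0 → root in [0.793000, 1.896500]
step 2: m = 1.344750, f(m) = -5.339889 < 0 → root in [1.344750, 1.896500]
step 3: m = 1.620625, f(m) = -2.305716 < 0 → root in [1.620625, 1.896500]
step 4: m = 1.758563, f(m) = -0.293148 < 0 → root in [1.758563, 1.896500]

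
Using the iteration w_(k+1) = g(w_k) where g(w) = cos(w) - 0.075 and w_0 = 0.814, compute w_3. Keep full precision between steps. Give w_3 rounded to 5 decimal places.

0.66095

w_1 = g(0.814000) = 0.611596
w_2 = g(0.611596) = 0.743733
w_3 = g(0.743733) = 0.660946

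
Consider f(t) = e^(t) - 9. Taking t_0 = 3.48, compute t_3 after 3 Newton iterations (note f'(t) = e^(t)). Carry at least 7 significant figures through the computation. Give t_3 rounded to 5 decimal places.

2.20547

Newton update: t ← t − f(t)/f'(t).
t_0 = 3.480000: f = 23.459722, f' = 32.459722 → t_1 = 3.480000 - (23.459722)/(32.459722) = 2.757267
t_1 = 2.757267: f = 6.756716, f' = 15.756716 → t_2 = 2.757267 - (6.756716)/(15.756716) = 2.328452
t_2 = 2.328452: f = 1.262041, f' = 10.262041 → t_3 = 2.328452 - (1.262041)/(10.262041) = 2.205470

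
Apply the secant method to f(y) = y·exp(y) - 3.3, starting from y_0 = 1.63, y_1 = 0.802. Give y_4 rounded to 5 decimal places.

f(y_0) = 5.019316, f(y_1) = -1.511543
y_2 = 0.802000 - (-1.511543)·(0.802000 - 1.630000)/(-1.511543 - (5.019316)) = 0.993638; f(y_2) = -0.616144
y_3 = 0.993638 - (-0.616144)·(0.993638 - 0.802000)/(-0.616144 - (-1.511543)) = 1.125507; f(y_3) = 0.168567
y_4 = 1.125507 - (0.168567)·(1.125507 - 0.993638)/(0.168567 - (-0.616144)) = 1.097180; f(y_4) = -0.013171

1.09718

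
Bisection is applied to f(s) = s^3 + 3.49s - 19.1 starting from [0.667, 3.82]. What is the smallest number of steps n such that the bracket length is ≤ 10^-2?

9

Initial width b − a = 3.82 − 0.667 = 3.153000.
After n steps the width is (b−a)/2^n; need (b−a)/2^n ≤ 10^-2.
So n ≥ log₂(3.153000/10^-2) = log₂(315.3000) ≈ 8.3006.
Hence n = 9.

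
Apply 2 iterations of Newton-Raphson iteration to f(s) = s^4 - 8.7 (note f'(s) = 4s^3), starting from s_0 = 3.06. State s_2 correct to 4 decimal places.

1.9414

Newton update: s ← s − f(s)/f'(s).
s_0 = 3.060000: f = 78.977005, f' = 114.610464 → s_1 = 3.060000 - (78.977005)/(114.610464) = 2.370909
s_1 = 2.370909: f = 22.898012, f' = 53.309525 → s_2 = 2.370909 - (22.898012)/(53.309525) = 1.941380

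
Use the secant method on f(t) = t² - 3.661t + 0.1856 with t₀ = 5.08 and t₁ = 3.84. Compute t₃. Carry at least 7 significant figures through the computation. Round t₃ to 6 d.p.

3.613434

f(t_0) = 7.394120, f(t_1) = 0.872960
t_2 = 3.840000 - (0.872960)·(3.840000 - 5.080000)/(0.872960 - (7.394120)) = 3.674006; f(t_2) = 0.233386
t_3 = 3.674006 - (0.233386)·(3.674006 - 3.840000)/(0.233386 - (0.872960)) = 3.613434; f(t_3) = 0.013724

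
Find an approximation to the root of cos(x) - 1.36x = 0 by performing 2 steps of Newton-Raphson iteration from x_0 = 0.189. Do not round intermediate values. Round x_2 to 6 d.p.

Newton update: x ← x − f(x)/f'(x).
f'(x) = -sin(x) - 1.36
x_0 = 0.189000: f = 0.725153, f' = -1.547877 → x_1 = 0.189000 - (0.725153)/(-1.547877) = 0.657482
x_1 = 0.657482: f = -0.102642, f' = -1.971126 → x_2 = 0.657482 - (-0.102642)/(-1.971126) = 0.605409

0.605409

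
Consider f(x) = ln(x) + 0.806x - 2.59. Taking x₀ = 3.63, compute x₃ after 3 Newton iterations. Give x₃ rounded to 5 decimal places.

Newton update: x ← x − f(x)/f'(x).
f'(x) = 1/x + 0.806
x_0 = 3.630000: f = 1.625013, f' = 1.081482 → x_1 = 3.630000 - (1.625013)/(1.081482) = 2.127421
x_1 = 2.127421: f = -0.120389, f' = 1.276053 → x_2 = 2.127421 - (-0.120389)/(1.276053) = 2.221765
x_2 = 2.221765: f = -0.000955, f' = 1.256093 → x_3 = 2.221765 - (-0.000955)/(1.256093) = 2.222526

2.22253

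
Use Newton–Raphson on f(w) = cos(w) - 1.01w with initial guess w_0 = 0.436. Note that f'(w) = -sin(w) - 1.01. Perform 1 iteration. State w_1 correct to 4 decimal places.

0.7614

w_0 = 0.436000: f = 0.466088, f' = -1.432317 → w_1 = 0.436000 - (0.466088)/(-1.432317) = 0.761409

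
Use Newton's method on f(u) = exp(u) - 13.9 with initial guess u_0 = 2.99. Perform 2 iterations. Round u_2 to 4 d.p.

f'(u) = exp(u)
u_0 = 2.990000: f = 5.985682, f' = 19.885682 → u_1 = 2.990000 - (5.985682)/(19.885682) = 2.688995
u_1 = 2.688995: f = 0.816883, f' = 14.716883 → u_2 = 2.688995 - (0.816883)/(14.716883) = 2.633489

2.6335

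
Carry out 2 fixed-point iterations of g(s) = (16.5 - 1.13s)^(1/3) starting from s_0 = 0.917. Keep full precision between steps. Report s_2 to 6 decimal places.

2.391914

s_1 = g(0.917000) = 2.491372
s_2 = g(2.491372) = 2.391914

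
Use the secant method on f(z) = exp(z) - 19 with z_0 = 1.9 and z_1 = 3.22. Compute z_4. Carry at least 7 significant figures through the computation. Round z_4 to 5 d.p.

Secant update: z_(k+1) = z_k − f(z_k)·(z_k − z_(k-1))/(f(z_k) − f(z_(k-1))).
f(z_0) = -12.314106, f(z_1) = 6.028120
z_2 = 3.220000 - (6.028120)·(3.220000 - 1.900000)/(6.028120 - (-12.314106)) = 2.786186; f(z_2) = -2.780962
z_3 = 2.786186 - (-2.780962)·(2.786186 - 3.220000)/(-2.780962 - (6.028120)) = 2.923138; f(z_3) = -0.400444
z_4 = 2.923138 - (-0.400444)·(2.923138 - 2.786186)/(-0.400444 - (-2.780962)) = 2.946175; f(z_4) = 0.033020

2.94618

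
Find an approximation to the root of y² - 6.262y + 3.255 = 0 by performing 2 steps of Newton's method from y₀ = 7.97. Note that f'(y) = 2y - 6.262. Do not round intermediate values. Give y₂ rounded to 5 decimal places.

y_0 = 7.970000: f = 16.867760, f' = 9.678000 → y_1 = 7.970000 - (16.867760)/(9.678000) = 6.227103
y_1 = 6.227103: f = 3.037691, f' = 6.192205 → y_2 = 6.227103 - (3.037691)/(6.192205) = 5.736536

5.73654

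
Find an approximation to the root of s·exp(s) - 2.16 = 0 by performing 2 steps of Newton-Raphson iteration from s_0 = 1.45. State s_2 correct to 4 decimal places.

f'(s) = (s + 1)·exp(s)
s_0 = 1.450000: f = 4.021516, f' = 10.444631 → s_1 = 1.450000 - (4.021516)/(10.444631) = 1.064968
s_1 = 1.064968: f = 0.929202, f' = 5.989949 → s_2 = 1.064968 - (0.929202)/(5.989949) = 0.909841

0.9098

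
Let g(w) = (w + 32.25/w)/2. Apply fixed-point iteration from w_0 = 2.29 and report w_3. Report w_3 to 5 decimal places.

w_1 = g(2.290000) = 8.186485
w_2 = g(8.186485) = 6.062952
w_3 = g(6.062952) = 5.691072

5.69107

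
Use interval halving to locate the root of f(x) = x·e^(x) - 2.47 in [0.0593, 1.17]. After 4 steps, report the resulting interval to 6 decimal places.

[0.892325, 0.961744]

f(0.059300) = -2.407077, f(1.170000) = 1.299731 (opposite signs)
step 1: m = 0.614650, f(m) = -1.333506 < 0 → root in [0.614650, 1.170000]
step 2: m = 0.892325, f(m) = -0.292015 < 0 → root in [0.892325, 1.170000]
step 3: m = 1.031162, f(m) = 0.421714 > 0 → root in [0.892325, 1.031162]
step 4: m = 0.961744, f(m) = 0.046167 > 0 → root in [0.892325, 0.961744]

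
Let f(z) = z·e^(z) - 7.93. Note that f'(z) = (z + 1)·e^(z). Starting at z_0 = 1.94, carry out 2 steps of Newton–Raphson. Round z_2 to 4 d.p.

1.6034

z_0 = 1.940000: f = 5.569977, f' = 20.458728 → z_1 = 1.940000 - (5.569977)/(20.458728) = 1.667746
z_1 = 1.667746: f = 0.909396, f' = 14.139602 → z_2 = 1.667746 - (0.909396)/(14.139602) = 1.603430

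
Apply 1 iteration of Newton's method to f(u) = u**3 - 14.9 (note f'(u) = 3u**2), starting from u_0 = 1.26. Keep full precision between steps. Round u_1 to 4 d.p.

3.9684

u_0 = 1.260000: f = -12.899624, f' = 4.762800 → u_1 = 1.260000 - (-12.899624)/(4.762800) = 3.968412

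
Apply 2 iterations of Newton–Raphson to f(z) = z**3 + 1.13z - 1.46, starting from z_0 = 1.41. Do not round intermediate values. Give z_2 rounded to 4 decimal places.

f'(z) = 3z**2 + 1.13
z_0 = 1.410000: f = 2.936521, f' = 7.094300 → z_1 = 1.410000 - (2.936521)/(7.094300) = 0.996073
z_1 = 0.996073: f = 0.653828, f' = 4.106485 → z_2 = 0.996073 - (0.653828)/(4.106485) = 0.836855

0.8369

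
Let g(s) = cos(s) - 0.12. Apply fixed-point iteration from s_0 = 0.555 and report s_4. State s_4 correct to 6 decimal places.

0.650722

s_1 = g(0.555000) = 0.729900
s_2 = g(0.729900) = 0.625241
s_3 = g(0.625241) = 0.690822
s_4 = g(0.690822) = 0.650722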